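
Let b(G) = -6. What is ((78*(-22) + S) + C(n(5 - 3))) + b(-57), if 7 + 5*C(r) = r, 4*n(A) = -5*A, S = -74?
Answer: -17979/10 ≈ -1797.9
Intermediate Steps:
n(A) = -5*A/4 (n(A) = (-5*A)/4 = -5*A/4)
C(r) = -7/5 + r/5
((78*(-22) + S) + C(n(5 - 3))) + b(-57) = ((78*(-22) - 74) + (-7/5 + (-5*(5 - 3)/4)/5)) - 6 = ((-1716 - 74) + (-7/5 + (-5/4*2)/5)) - 6 = (-1790 + (-7/5 + (⅕)*(-5/2))) - 6 = (-1790 + (-7/5 - ½)) - 6 = (-1790 - 19/10) - 6 = -17919/10 - 6 = -17979/10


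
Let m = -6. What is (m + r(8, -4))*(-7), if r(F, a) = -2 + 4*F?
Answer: -168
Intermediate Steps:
(m + r(8, -4))*(-7) = (-6 + (-2 + 4*8))*(-7) = (-6 + (-2 + 32))*(-7) = (-6 + 30)*(-7) = 24*(-7) = -168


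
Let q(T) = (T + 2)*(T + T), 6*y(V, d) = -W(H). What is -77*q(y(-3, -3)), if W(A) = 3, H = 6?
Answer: 231/2 ≈ 115.50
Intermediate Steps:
y(V, d) = -1/2 (y(V, d) = (-1*3)/6 = (1/6)*(-3) = -1/2)
q(T) = 2*T*(2 + T) (q(T) = (2 + T)*(2*T) = 2*T*(2 + T))
-77*q(y(-3, -3)) = -154*(-1)*(2 - 1/2)/2 = -154*(-1)*3/(2*2) = -77*(-3/2) = 231/2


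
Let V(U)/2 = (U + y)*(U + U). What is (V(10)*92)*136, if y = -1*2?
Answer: 4003840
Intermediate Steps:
y = -2
V(U) = 4*U*(-2 + U) (V(U) = 2*((U - 2)*(U + U)) = 2*((-2 + U)*(2*U)) = 2*(2*U*(-2 + U)) = 4*U*(-2 + U))
(V(10)*92)*136 = ((4*10*(-2 + 10))*92)*136 = ((4*10*8)*92)*136 = (320*92)*136 = 29440*136 = 4003840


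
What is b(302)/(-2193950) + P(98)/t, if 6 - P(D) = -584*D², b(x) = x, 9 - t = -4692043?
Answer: 3075970627799/2573531871350 ≈ 1.1952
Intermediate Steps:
t = 4692052 (t = 9 - 1*(-4692043) = 9 + 4692043 = 4692052)
P(D) = 6 + 584*D² (P(D) = 6 - (-584)*D² = 6 + 584*D²)
b(302)/(-2193950) + P(98)/t = 302/(-2193950) + (6 + 584*98²)/4692052 = 302*(-1/2193950) + (6 + 584*9604)*(1/4692052) = -151/1096975 + (6 + 5608736)*(1/4692052) = -151/1096975 + 5608742*(1/4692052) = -151/1096975 + 2804371/2346026 = 3075970627799/2573531871350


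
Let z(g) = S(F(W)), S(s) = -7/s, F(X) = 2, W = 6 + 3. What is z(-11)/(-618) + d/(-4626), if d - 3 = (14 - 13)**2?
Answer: 4573/952956 ≈ 0.0047988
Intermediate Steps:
W = 9
d = 4 (d = 3 + (14 - 13)**2 = 3 + 1**2 = 3 + 1 = 4)
S(s) = -7/s
z(g) = -7/2
z(-11)/(-618) + d/(-4626) = -7/2/(-618) + 4/(-4626) = -7/2*(-1/618) + 4*(-1/4626) = 7/1236 - 2/2313 = 4573/952956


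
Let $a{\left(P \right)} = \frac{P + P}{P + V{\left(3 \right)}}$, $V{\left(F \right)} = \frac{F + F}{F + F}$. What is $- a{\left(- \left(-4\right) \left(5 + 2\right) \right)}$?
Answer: $- \frac{56}{29} \approx -1.931$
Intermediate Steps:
$V{\left(F \right)} = 1$ ($V{\left(F \right)} = \frac{2 F}{2 F} = 2 F \frac{1}{2 F} = 1$)
$a{\left(P \right)} = \frac{2 P}{1 + P}$ ($a{\left(P \right)} = \frac{P + P}{P + 1} = \frac{2 P}{1 + P}$)
$- a{\left(- \left(-4\right) \left(5 + 2\right) \right)} = - \frac{2 \left(- \left(-4\right) \left(5 + 2\right)\right)}{1 - - 4 \left(5 + 2\right)} = - \frac{2 \left(- \left(-4\right) 7\right)}{1 - \left(-4\right) 7} = - \frac{2 \left(\left(-1\right) \left(-28\right)\right)}{1 - -28} = - \frac{2 \cdot 28}{1 + 28} = - \frac{2 \cdot 28}{29} = \left(-1\right) \frac{56}{29} = - \frac{56}{29}$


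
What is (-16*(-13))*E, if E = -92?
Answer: -19136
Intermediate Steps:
(-16*(-13))*E = -16*(-13)*(-92) = 208*(-92) = -19136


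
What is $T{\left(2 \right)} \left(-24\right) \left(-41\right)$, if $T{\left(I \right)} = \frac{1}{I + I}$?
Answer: $246$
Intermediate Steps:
$T{\left(I \right)} = \frac{1}{2 I}$
$T{\left(2 \right)} \left(-24\right) \left(-41\right) = \frac{1}{2 \cdot 2} \left(-24\right) \left(-41\right) = \frac{1}{2} \cdot \frac{1}{2} \left(-24\right) \left(-41\right) = \frac{1}{4} \left(-24\right) \left(-41\right) = \left(-6\right) \left(-41\right) = 246$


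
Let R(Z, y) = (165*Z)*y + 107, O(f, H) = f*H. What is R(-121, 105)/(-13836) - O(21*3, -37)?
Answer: 17173967/6918 ≈ 2482.5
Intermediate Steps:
O(f, H) = H*f
R(Z, y) = 107 + 165*Z*y (R(Z, y) = 165*Z*y + 107 = 107 + 165*Z*y)
R(-121, 105)/(-13836) - O(21*3, -37) = (107 + 165*(-121)*105)/(-13836) - (-37)*21*3 = (107 - 2096325)*(-1/13836) - (-37)*63 = -2096218*(-1/13836) - 1*(-2331) = 1048109/6918 + 2331 = 17173967/6918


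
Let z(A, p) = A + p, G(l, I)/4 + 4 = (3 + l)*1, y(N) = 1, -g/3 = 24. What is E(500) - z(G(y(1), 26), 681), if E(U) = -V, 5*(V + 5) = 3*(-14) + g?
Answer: -3266/5 ≈ -653.20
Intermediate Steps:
g = -72 (g = -3*24 = -72)
V = -139/5 (V = -5 + (3*(-14) - 72)/5 = -5 + (-42 - 72)/5 = -5 + (⅕)*(-114) = -5 - 114/5 = -139/5 ≈ -27.800)
G(l, I) = -4 + 4*l (G(l, I) = -16 + 4*((3 + l)*1) = -16 + 4*(3 + l) = -16 + (12 + 4*l) = -4 + 4*l)
E(U) = 139/5 (E(U) = -1*(-139/5) = 139/5)
E(500) - z(G(y(1), 26), 681) = 139/5 - ((-4 + 4*1) + 681) = 139/5 - ((-4 + 4) + 681) = 139/5 - (0 + 681) = 139/5 - 1*681 = 139/5 - 681 = -3266/5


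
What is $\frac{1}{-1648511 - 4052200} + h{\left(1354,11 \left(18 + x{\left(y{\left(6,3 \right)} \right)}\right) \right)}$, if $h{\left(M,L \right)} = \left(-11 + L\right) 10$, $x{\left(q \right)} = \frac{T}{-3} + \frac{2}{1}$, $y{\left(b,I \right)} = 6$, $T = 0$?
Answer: $\frac{11914485989}{5700711} \approx 2090.0$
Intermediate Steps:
$x{\left(q \right)} = 2$ ($x{\left(q \right)} = \frac{0}{-3} + \frac{2}{1} = 0 \left(- \frac{1}{3}\right) + 2 \cdot 1 = 0 + 2 = 2$)
$h{\left(M,L \right)} = -110 + 10 L$
$\frac{1}{-1648511 - 4052200} + h{\left(1354,11 \left(18 + x{\left(y{\left(6,3 \right)} \right)}\right) \right)} = \frac{1}{-1648511 - 4052200} - \left(110 - 10 \cdot 11 \left(18 + 2\right)\right) = \frac{1}{-5700711} - \left(110 - 10 \cdot 11 \cdot 20\right) = - \frac{1}{5700711} + \left(-110 + 10 \cdot 220\right) = - \frac{1}{5700711} + \left(-110 + 2200\right) = - \frac{1}{5700711} + 2090 = \frac{11914485989}{5700711}$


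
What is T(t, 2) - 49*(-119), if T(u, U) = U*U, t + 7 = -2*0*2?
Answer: 5835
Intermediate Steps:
t = -7 (t = -7 - 2*0*2 = -7 + 0*2 = -7 + 0 = -7)
T(u, U) = U²
T(t, 2) - 49*(-119) = 2² - 49*(-119) = 4 + 5831 = 5835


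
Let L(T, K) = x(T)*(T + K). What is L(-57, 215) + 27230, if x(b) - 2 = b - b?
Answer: 27546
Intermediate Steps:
x(b) = 2 (x(b) = 2 + (b - b) = 2 + 0 = 2)
L(T, K) = 2*K + 2*T (L(T, K) = 2*(T + K) = 2*(K + T) = 2*K + 2*T)
L(-57, 215) + 27230 = (2*215 + 2*(-57)) + 27230 = (430 - 114) + 27230 = 316 + 27230 = 27546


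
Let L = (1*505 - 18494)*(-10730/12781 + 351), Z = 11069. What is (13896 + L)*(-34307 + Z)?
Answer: 1866717459046494/12781 ≈ 1.4605e+11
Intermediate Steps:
L = -80507988589/12781 (L = (505 - 18494)*(-10730*1/12781 + 351) = -17989*(-10730/12781 + 351) = -17989*4475401/12781 = -80507988589/12781 ≈ -6.2990e+6)
(13896 + L)*(-34307 + Z) = (13896 - 80507988589/12781)*(-34307 + 11069) = -80330383813/12781*(-23238) = 1866717459046494/12781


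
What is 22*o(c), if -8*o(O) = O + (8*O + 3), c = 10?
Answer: -1023/4 ≈ -255.75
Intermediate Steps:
o(O) = -3/8 - 9*O/8 (o(O) = -(O + (8*O + 3))/8 = -(O + (3 + 8*O))/8 = -(3 + 9*O)/8 = -3/8 - 9*O/8)
22*o(c) = 22*(-3/8 - 9/8*10) = 22*(-3/8 - 45/4) = 22*(-93/8) = -1023/4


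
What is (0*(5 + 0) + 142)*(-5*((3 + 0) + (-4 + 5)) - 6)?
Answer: -3692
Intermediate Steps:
(0*(5 + 0) + 142)*(-5*((3 + 0) + (-4 + 5)) - 6) = (0*5 + 142)*(-5*(3 + 1) - 6) = (0 + 142)*(-5*4 - 6) = 142*(-20 - 6) = 142*(-26) = -3692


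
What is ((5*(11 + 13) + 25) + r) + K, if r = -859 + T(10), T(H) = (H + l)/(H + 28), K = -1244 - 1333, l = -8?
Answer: -62528/19 ≈ -3290.9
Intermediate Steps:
K = -2577
T(H) = (-8 + H)/(28 + H) (T(H) = (H - 8)/(H + 28) = (-8 + H)/(28 + H))
r = -16320/19 (r = -859 + (-8 + 10)/(28 + 10) = -859 + 2/38 = -859 + (1/38)*2 = -859 + 1/19 = -16320/19 ≈ -858.95)
((5*(11 + 13) + 25) + r) + K = ((5*(11 + 13) + 25) - 16320/19) - 2577 = ((5*24 + 25) - 16320/19) - 2577 = ((120 + 25) - 16320/19) - 2577 = (145 - 16320/19) - 2577 = -13565/19 - 2577 = -62528/19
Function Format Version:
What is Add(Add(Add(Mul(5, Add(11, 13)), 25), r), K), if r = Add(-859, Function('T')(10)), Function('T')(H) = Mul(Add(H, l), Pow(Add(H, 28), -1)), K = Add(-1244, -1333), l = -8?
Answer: Rational(-62528, 19) ≈ -3290.9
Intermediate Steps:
K = -2577
Function('T')(H) = Mul(Pow(Add(28, H), -1), Add(-8, H)) (Function('T')(H) = Mul(Add(H, -8), Pow(Add(H, 28), -1)) = Mul(Add(-8, H), Pow(Add(28, H), -1)) = Mul(Pow(Add(28, H), -1), Add(-8, H)))
r = Rational(-16320, 19) (r = Add(-859, Mul(Pow(Add(28, 10), -1), Add(-8, 10))) = Add(-859, Mul(Pow(38, -1), 2)) = Add(-859, Mul(Rational(1, 38), 2)) = Add(-859, Rational(1, 19)) = Rational(-16320, 19) ≈ -858.95)
Add(Add(Add(Mul(5, Add(11, 13)), 25), r), K) = Add(Add(Add(Mul(5, Add(11, 13)), 25), Rational(-16320, 19)), -2577) = Add(Add(Add(Mul(5, 24), 25), Rational(-16320, 19)), -2577) = Add(Add(Add(120, 25), Rational(-16320, 19)), -2577) = Add(Add(145, Rational(-16320, 19)), -2577) = Add(Rational(-13565, 19), -2577) = Rational(-62528, 19)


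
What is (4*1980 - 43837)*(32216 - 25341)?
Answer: -246929375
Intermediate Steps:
(4*1980 - 43837)*(32216 - 25341) = (7920 - 43837)*6875 = -35917*6875 = -246929375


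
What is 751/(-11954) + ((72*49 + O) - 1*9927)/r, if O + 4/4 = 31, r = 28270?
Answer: -2212859/7680445 ≈ -0.28812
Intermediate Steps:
O = 30 (O = -1 + 31 = 30)
751/(-11954) + ((72*49 + O) - 1*9927)/r = 751/(-11954) + ((72*49 + 30) - 1*9927)/28270 = 751*(-1/11954) + ((3528 + 30) - 9927)*(1/28270) = -751/11954 + (3558 - 9927)*(1/28270) = -751/11954 - 6369*1/28270 = -751/11954 - 579/2570 = -2212859/7680445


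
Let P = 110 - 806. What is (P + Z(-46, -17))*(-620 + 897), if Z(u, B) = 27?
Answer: -185313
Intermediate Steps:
P = -696
(P + Z(-46, -17))*(-620 + 897) = (-696 + 27)*(-620 + 897) = -669*277 = -185313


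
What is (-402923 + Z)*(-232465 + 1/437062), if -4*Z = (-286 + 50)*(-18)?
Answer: 41045529578648565/437062 ≈ 9.3912e+10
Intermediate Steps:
Z = -1062 (Z = -(-286 + 50)*(-18)/4 = -(-59)*(-18) = -¼*4248 = -1062)
(-402923 + Z)*(-232465 + 1/437062) = (-402923 - 1062)*(-232465 + 1/437062) = -403985*(-232465 + 1/437062) = -403985*(-101601617829/437062) = 41045529578648565/437062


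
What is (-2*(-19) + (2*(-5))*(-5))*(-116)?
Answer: -10208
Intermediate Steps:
(-2*(-19) + (2*(-5))*(-5))*(-116) = (38 - 10*(-5))*(-116) = (38 + 50)*(-116) = 88*(-116) = -10208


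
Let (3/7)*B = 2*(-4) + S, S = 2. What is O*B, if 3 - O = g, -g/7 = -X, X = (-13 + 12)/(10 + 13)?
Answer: -1064/23 ≈ -46.261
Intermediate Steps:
X = -1/23 ≈ -0.043478
g = -7/23 (g = -(-7)*(-1)/23 = -7*1/23 = -7/23 ≈ -0.30435)
O = 76/23 (O = 3 - 1*(-7/23) = 3 + 7/23 = 76/23 ≈ 3.3043)
B = -14 (B = 7*(2*(-4) + 2)/3 = 7*(-8 + 2)/3 = (7/3)*(-6) = -14)
O*B = (76/23)*(-14) = -1064/23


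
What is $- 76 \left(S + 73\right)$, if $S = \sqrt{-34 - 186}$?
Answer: $-5548 - 152 i \sqrt{55} \approx -5548.0 - 1127.3 i$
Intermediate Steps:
$S = 2 i \sqrt{55}$ ($S = \sqrt{-220} = 2 i \sqrt{55} \approx 14.832 i$)
$- 76 \left(S + 73\right) = - 76 \left(2 i \sqrt{55} + 73\right) = - 76 \left(73 + 2 i \sqrt{55}\right) = -5548 - 152 i \sqrt{55}$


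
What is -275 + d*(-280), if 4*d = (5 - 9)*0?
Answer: -275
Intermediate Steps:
d = 0 (d = ((5 - 9)*0)/4 = (-4*0)/4 = (¼)*0 = 0)
-275 + d*(-280) = -275 + 0*(-280) = -275 + 0 = -275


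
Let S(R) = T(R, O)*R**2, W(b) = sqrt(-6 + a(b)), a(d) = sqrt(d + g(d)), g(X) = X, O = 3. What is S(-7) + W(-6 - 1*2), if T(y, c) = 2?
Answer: 98 + sqrt(-6 + 4*I) ≈ 98.778 + 2.5701*I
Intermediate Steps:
a(d) = sqrt(2)*sqrt(d) (a(d) = sqrt(d + d) = sqrt(2*d) = sqrt(2)*sqrt(d))
W(b) = sqrt(-6 + sqrt(2)*sqrt(b))
S(R) = 2*R**2
S(-7) + W(-6 - 1*2) = 2*(-7)**2 + sqrt(-6 + sqrt(2)*sqrt(-6 - 1*2)) = 2*49 + sqrt(-6 + sqrt(2)*sqrt(-6 - 2)) = 98 + sqrt(-6 + sqrt(2)*sqrt(-8)) = 98 + sqrt(-6 + sqrt(2)*(2*I*sqrt(2))) = 98 + sqrt(-6 + 4*I)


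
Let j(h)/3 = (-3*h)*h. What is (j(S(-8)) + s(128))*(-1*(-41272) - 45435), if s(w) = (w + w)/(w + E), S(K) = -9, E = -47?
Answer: 244755259/81 ≈ 3.0217e+6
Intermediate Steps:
j(h) = -9*h² (j(h) = 3*((-3*h)*h) = 3*(-3*h²) = -9*h²)
s(w) = 2*w/(-47 + w) (s(w) = (w + w)/(w - 47) = (2*w)/(-47 + w) = 2*w/(-47 + w))
(j(S(-8)) + s(128))*(-1*(-41272) - 45435) = (-9*(-9)² + 2*128/(-47 + 128))*(-1*(-41272) - 45435) = (-9*81 + 2*128/81)*(41272 - 45435) = (-729 + 2*128*(1/81))*(-4163) = (-729 + 256/81)*(-4163) = -58793/81*(-4163) = 244755259/81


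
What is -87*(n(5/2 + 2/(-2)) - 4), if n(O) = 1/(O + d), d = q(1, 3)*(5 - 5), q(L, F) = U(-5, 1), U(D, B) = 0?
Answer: 290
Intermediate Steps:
q(L, F) = 0
d = 0 (d = 0*(5 - 5) = 0*0 = 0)
n(O) = 1/O (n(O) = 1/(O + 0) = 1/O)
-87*(n(5/2 + 2/(-2)) - 4) = -87*(1/(5/2 + 2/(-2)) - 4) = -87*(1/(5*(1/2) + 2*(-1/2)) - 4) = -87*(1/(5/2 - 1) - 4) = -87*(1/(3/2) - 4) = -87*(2/3 - 4) = -87*(-10/3) = 290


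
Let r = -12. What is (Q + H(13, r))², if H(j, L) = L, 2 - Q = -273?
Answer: 69169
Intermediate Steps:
Q = 275 (Q = 2 - 1*(-273) = 2 + 273 = 275)
(Q + H(13, r))² = (275 - 12)² = 263² = 69169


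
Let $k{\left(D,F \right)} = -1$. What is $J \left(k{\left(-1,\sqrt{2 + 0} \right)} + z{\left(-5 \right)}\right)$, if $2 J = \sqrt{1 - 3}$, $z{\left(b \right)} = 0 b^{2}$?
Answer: $- \frac{i \sqrt{2}}{2} \approx - 0.70711 i$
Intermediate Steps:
$z{\left(b \right)} = 0$
$J = \frac{i \sqrt{2}}{2}$ ($J = \frac{\sqrt{1 - 3}}{2} = \frac{\sqrt{-2}}{2} = \frac{i \sqrt{2}}{2} \approx 0.70711 i$)
$J \left(k{\left(-1,\sqrt{2 + 0} \right)} + z{\left(-5 \right)}\right) = \frac{i \sqrt{2}}{2} \left(-1 + 0\right) = \frac{i \sqrt{2}}{2} \left(-1\right) = - \frac{i \sqrt{2}}{2}$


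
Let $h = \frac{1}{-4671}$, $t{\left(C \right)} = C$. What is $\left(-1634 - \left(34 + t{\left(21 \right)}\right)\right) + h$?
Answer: $- \frac{7889320}{4671} \approx -1689.0$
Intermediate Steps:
$h = - \frac{1}{4671} \approx -0.00021409$
$\left(-1634 - \left(34 + t{\left(21 \right)}\right)\right) + h = \left(-1634 - \left(34 + 21\right)\right) - \frac{1}{4671} = \left(-1634 - 55\right) - \frac{1}{4671} = -1689 - \frac{1}{4671} = - \frac{7889320}{4671}$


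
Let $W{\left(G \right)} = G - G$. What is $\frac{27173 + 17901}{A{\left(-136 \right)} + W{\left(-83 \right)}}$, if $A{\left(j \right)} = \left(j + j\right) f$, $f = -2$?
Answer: $\frac{22537}{272} \approx 82.857$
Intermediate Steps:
$W{\left(G \right)} = 0$
$A{\left(j \right)} = - 4 j$ ($A{\left(j \right)} = \left(j + j\right) \left(-2\right) = 2 j \left(-2\right) = - 4 j$)
$\frac{27173 + 17901}{A{\left(-136 \right)} + W{\left(-83 \right)}} = \frac{27173 + 17901}{\left(-4\right) \left(-136\right) + 0} = \frac{45074}{544 + 0} = \frac{45074}{544} = 45074 \cdot \frac{1}{544} = \frac{22537}{272}$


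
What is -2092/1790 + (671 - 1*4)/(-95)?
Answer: -139267/17005 ≈ -8.1898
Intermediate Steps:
-2092/1790 + (671 - 1*4)/(-95) = -2092*1/1790 + (671 - 4)*(-1/95) = -1046/895 + 667*(-1/95) = -1046/895 - 667/95 = -139267/17005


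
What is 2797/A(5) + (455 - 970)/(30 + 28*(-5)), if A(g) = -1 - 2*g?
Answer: -5491/22 ≈ -249.59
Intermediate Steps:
2797/A(5) + (455 - 970)/(30 + 28*(-5)) = 2797/(-1 - 2*5) + (455 - 970)/(30 + 28*(-5)) = 2797/(-1 - 10) - 515/(30 - 140) = 2797/(-11) - 515/(-110) = 2797*(-1/11) - 515*(-1/110) = -2797/11 + 103/22 = -5491/22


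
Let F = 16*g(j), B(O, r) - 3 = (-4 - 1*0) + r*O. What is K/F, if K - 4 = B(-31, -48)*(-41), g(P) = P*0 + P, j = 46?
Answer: -60963/736 ≈ -82.830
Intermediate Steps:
g(P) = P (g(P) = 0 + P = P)
B(O, r) = -1 + O*r (B(O, r) = 3 + ((-4 - 1*0) + r*O) = 3 + ((-4 + 0) + O*r) = 3 + (-4 + O*r) = -1 + O*r)
F = 736 (F = 16*46 = 736)
K = -60963 (K = 4 + (-1 - 31*(-48))*(-41) = 4 + (-1 + 1488)*(-41) = 4 + 1487*(-41) = 4 - 60967 = -60963)
K/F = -60963/736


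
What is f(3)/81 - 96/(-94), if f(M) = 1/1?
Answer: 3935/3807 ≈ 1.0336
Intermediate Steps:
f(M) = 1
f(3)/81 - 96/(-94) = 1/81 - 96/(-94) = 1*(1/81) - 96*(-1/94) = 1/81 + 48/47 = 3935/3807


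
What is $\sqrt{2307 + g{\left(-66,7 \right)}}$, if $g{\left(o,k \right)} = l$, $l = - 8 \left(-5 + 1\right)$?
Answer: $\sqrt{2339} \approx 48.363$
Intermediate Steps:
$l = 32$ ($l = \left(-8\right) \left(-4\right) = 32$)
$g{\left(o,k \right)} = 32$
$\sqrt{2307 + g{\left(-66,7 \right)}} = \sqrt{2307 + 32} = \sqrt{2339}$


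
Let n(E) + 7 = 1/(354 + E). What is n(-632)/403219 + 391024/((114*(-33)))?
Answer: -21915898231891/210850473042 ≈ -103.94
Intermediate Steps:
n(E) = -7 + 1/(354 + E)
n(-632)/403219 + 391024/((114*(-33))) = ((-2477 - 7*(-632))/(354 - 632))/403219 + 391024/((114*(-33))) = ((-2477 + 4424)/(-278))*(1/403219) + 391024/(-3762) = -1/278*1947*(1/403219) + 391024*(-1/3762) = -1947/278*1/403219 - 195512/1881 = -1947/112094882 - 195512/1881 = -21915898231891/210850473042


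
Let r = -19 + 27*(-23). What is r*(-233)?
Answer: 149120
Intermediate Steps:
r = -640 (r = -19 - 621 = -640)
r*(-233) = -640*(-233) = 149120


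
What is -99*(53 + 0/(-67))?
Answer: -5247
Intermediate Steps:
-99*(53 + 0/(-67)) = -99*(53 + 0*(-1/67)) = -99*(53 + 0) = -99*53 = -5247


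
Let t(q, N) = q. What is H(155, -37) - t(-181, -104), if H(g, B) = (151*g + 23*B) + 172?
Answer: 22907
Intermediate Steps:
H(g, B) = 172 + 23*B + 151*g (H(g, B) = (23*B + 151*g) + 172 = 172 + 23*B + 151*g)
H(155, -37) - t(-181, -104) = (172 + 23*(-37) + 151*155) - 1*(-181) = (172 - 851 + 23405) + 181 = 22726 + 181 = 22907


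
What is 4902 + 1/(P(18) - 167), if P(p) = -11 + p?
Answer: 784319/160 ≈ 4902.0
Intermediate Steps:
4902 + 1/(P(18) - 167) = 4902 + 1/((-11 + 18) - 167) = 4902 + 1/(7 - 167) = 4902 + 1/(-160) = 4902 - 1/160 = 784319/160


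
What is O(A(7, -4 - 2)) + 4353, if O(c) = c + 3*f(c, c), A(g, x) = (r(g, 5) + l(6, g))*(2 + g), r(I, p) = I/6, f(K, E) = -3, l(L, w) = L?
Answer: 8817/2 ≈ 4408.5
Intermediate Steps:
r(I, p) = I/6 (r(I, p) = I*(1/6) = I/6)
A(g, x) = (2 + g)*(6 + g/6) (A(g, x) = (g/6 + 6)*(2 + g) = (6 + g/6)*(2 + g) = (2 + g)*(6 + g/6))
O(c) = -9 + c (O(c) = c + 3*(-3) = c - 9 = -9 + c)
O(A(7, -4 - 2)) + 4353 = (-9 + (12 + (1/6)*7**2 + (19/3)*7)) + 4353 = (-9 + (12 + (1/6)*49 + 133/3)) + 4353 = (-9 + (12 + 49/6 + 133/3)) + 4353 = (-9 + 129/2) + 4353 = 111/2 + 4353 = 8817/2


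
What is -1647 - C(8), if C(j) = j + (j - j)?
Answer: -1655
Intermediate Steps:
C(j) = j (C(j) = j + 0 = j)
-1647 - C(8) = -1647 - 1*8 = -1647 - 8 = -1655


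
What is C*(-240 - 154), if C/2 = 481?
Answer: -379028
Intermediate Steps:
C = 962 (C = 2*481 = 962)
C*(-240 - 154) = 962*(-240 - 154) = 962*(-394) = -379028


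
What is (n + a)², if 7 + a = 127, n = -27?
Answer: 8649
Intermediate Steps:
a = 120 (a = -7 + 127 = 120)
(n + a)² = (-27 + 120)² = 93² = 8649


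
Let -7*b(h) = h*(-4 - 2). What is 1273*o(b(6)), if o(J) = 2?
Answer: 2546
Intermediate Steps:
b(h) = 6*h/7 (b(h) = -h*(-4 - 2)/7 = -h*(-6)/7 = -(-6)*h/7 = 6*h/7)
1273*o(b(6)) = 1273*2 = 2546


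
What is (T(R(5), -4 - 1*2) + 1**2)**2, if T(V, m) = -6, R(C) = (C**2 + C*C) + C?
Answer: 25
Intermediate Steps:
R(C) = C + 2*C**2 (R(C) = (C**2 + C**2) + C = 2*C**2 + C = C + 2*C**2)
(T(R(5), -4 - 1*2) + 1**2)**2 = (-6 + 1**2)**2 = (-6 + 1)**2 = (-5)**2 = 25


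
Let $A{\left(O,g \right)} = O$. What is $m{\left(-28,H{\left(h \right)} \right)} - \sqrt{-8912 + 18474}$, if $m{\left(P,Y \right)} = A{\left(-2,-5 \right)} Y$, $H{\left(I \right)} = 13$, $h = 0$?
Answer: $-26 - \sqrt{9562} \approx -123.79$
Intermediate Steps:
$m{\left(P,Y \right)} = - 2 Y$
$m{\left(-28,H{\left(h \right)} \right)} - \sqrt{-8912 + 18474} = \left(-2\right) 13 - \sqrt{-8912 + 18474} = -26 - \sqrt{9562}$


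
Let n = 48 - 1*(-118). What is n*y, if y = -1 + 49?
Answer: 7968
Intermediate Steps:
n = 166 (n = 48 + 118 = 166)
y = 48
n*y = 166*48 = 7968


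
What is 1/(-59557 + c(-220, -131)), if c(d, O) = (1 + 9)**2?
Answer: -1/59457 ≈ -1.6819e-5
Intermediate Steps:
c(d, O) = 100 (c(d, O) = 10**2 = 100)
1/(-59557 + c(-220, -131)) = 1/(-59557 + 100) = 1/(-59457) = -1/59457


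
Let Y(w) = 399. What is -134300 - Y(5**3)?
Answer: -134699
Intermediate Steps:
-134300 - Y(5**3) = -134300 - 1*399 = -134300 - 399 = -134699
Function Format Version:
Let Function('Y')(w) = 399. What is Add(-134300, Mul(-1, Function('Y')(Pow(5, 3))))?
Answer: -134699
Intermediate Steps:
Add(-134300, Mul(-1, Function('Y')(Pow(5, 3)))) = Add(-134300, Mul(-1, 399)) = Add(-134300, -399) = -134699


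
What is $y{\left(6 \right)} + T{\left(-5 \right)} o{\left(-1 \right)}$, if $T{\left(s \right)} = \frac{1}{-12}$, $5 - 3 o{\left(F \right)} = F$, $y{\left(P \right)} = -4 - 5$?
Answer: $- \frac{55}{6} \approx -9.1667$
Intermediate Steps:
$y{\left(P \right)} = -9$
$o{\left(F \right)} = \frac{5}{3} - \frac{F}{3}$
$T{\left(s \right)} = - \frac{1}{12}$
$y{\left(6 \right)} + T{\left(-5 \right)} o{\left(-1 \right)} = -9 - \frac{\frac{5}{3} - - \frac{1}{3}}{12} = -9 - \frac{\frac{5}{3} + \frac{1}{3}}{12} = -9 - \frac{1}{6} = - \frac{55}{6}$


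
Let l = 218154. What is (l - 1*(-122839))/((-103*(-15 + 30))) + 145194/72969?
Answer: -8219197829/37579035 ≈ -218.72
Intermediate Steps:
(l - 1*(-122839))/((-103*(-15 + 30))) + 145194/72969 = (218154 - 1*(-122839))/((-103*(-15 + 30))) + 145194/72969 = (218154 + 122839)/((-103*15)) + 145194*(1/72969) = 340993/(-1545) + 48398/24323 = 340993*(-1/1545) + 48398/24323 = -340993/1545 + 48398/24323 = -8219197829/37579035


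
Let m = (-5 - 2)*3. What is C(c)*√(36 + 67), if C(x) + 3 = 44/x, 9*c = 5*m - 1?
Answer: -357*√103/53 ≈ -68.361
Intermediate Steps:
m = -21 (m = -7*3 = -21)
c = -106/9 (c = (5*(-21) - 1)/9 = (-105 - 1)/9 = (⅑)*(-106) = -106/9 ≈ -11.778)
C(x) = -3 + 44/x
C(c)*√(36 + 67) = (-3 + 44/(-106/9))*√(36 + 67) = (-3 + 44*(-9/106))*√103 = (-3 - 198/53)*√103 = -357*√103/53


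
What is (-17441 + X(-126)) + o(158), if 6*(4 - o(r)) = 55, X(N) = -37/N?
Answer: -1099090/63 ≈ -17446.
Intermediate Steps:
o(r) = -31/6 (o(r) = 4 - ⅙*55 = 4 - 55/6 = -31/6)
(-17441 + X(-126)) + o(158) = (-17441 - 37/(-126)) - 31/6 = (-17441 - 37*(-1/126)) - 31/6 = (-17441 + 37/126) - 31/6 = -2197529/126 - 31/6 = -1099090/63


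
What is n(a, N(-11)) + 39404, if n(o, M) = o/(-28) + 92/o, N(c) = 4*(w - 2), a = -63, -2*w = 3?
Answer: 9930007/252 ≈ 39405.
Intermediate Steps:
w = -3/2 (w = -1/2*3 = -3/2 ≈ -1.5000)
N(c) = -14 (N(c) = 4*(-3/2 - 2) = 4*(-7/2) = -14)
n(o, M) = 92/o - o/28 (n(o, M) = o*(-1/28) + 92/o = -o/28 + 92/o = 92/o - o/28)
n(a, N(-11)) + 39404 = (92/(-63) - 1/28*(-63)) + 39404 = (92*(-1/63) + 9/4) + 39404 = (-92/63 + 9/4) + 39404 = 199/252 + 39404 = 9930007/252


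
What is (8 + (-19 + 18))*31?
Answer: 217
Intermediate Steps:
(8 + (-19 + 18))*31 = (8 - 1)*31 = 7*31 = 217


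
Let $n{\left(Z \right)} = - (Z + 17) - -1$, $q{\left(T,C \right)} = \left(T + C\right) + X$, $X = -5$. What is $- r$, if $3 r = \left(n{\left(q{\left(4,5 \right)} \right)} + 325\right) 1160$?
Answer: $- \frac{353800}{3} \approx -1.1793 \cdot 10^{5}$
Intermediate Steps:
$q{\left(T,C \right)} = -5 + C + T$ ($q{\left(T,C \right)} = \left(T + C\right) - 5 = \left(C + T\right) - 5 = -5 + C + T$)
$n{\left(Z \right)} = -16 - Z$ ($n{\left(Z \right)} = - (17 + Z) + 1 = \left(-17 - Z\right) + 1 = -16 - Z$)
$r = \frac{353800}{3}$ ($r = \frac{\left(\left(-16 - \left(-5 + 5 + 4\right)\right) + 325\right) 1160}{3} = \frac{\left(\left(-16 - 4\right) + 325\right) 1160}{3} = \frac{\left(-20 + 325\right) 1160}{3} = \frac{305 \cdot 1160}{3} = \frac{1}{3} \cdot 353800 = \frac{353800}{3} \approx 1.1793 \cdot 10^{5}$)
$- r = \left(-1\right) \frac{353800}{3} = - \frac{353800}{3}$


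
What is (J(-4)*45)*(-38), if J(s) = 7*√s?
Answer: -23940*I ≈ -23940.0*I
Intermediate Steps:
(J(-4)*45)*(-38) = ((7*√(-4))*45)*(-38) = ((7*(2*I))*45)*(-38) = ((14*I)*45)*(-38) = (630*I)*(-38) = -23940*I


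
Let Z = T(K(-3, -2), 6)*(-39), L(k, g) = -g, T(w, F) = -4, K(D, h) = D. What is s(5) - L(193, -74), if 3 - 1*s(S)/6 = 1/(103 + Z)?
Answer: -14510/259 ≈ -56.023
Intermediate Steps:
Z = 156 (Z = -4*(-39) = 156)
s(S) = 4656/259 (s(S) = 18 - 6/(103 + 156) = 18 - 6/259 = 4656/259)
s(5) - L(193, -74) = 4656/259 - (-1)*(-74) = 4656/259 - 1*74 = 4656/259 - 74 = -14510/259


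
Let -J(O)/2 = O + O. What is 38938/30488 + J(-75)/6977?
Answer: 140408413/106357388 ≈ 1.3202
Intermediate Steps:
J(O) = -4*O (J(O) = -2*(O + O) = -4*O)
38938/30488 + J(-75)/6977 = 38938/30488 - 4*(-75)/6977 = 38938*(1/30488) + 300*(1/6977) = 19469/15244 + 300/6977 = 140408413/106357388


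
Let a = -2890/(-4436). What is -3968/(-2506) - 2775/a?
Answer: -1541857094/362117 ≈ -4257.9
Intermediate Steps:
a = 1445/2218 (a = -2890*(-1/4436) = 1445/2218 ≈ 0.65149)
-3968/(-2506) - 2775/a = -3968/(-2506) - 2775/1445/2218 = -3968*(-1/2506) - 2775*2218/1445 = 1984/1253 - 1230990/289 = -1541857094/362117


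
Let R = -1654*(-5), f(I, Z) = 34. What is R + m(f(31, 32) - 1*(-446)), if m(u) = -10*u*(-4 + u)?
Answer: -2276530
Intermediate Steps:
m(u) = -10*u*(-4 + u)
R = 8270
R + m(f(31, 32) - 1*(-446)) = 8270 + 10*(34 - 1*(-446))*(4 - (34 - 1*(-446))) = 8270 + 10*(34 + 446)*(4 - (34 + 446)) = 8270 + 10*480*(4 - 1*480) = 8270 + 10*480*(4 - 480) = 8270 + 10*480*(-476) = 8270 - 2284800 = -2276530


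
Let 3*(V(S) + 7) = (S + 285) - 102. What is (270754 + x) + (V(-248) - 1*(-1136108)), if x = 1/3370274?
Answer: 14224241417003/10110822 ≈ 1.4068e+6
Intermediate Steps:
V(S) = 54 + S/3 (V(S) = -7 + ((S + 285) - 102)/3 = -7 + ((285 + S) - 102)/3 = -7 + (183 + S)/3 = -7 + (61 + S/3) = 54 + S/3)
x = 1/3370274 ≈ 2.9671e-7
(270754 + x) + (V(-248) - 1*(-1136108)) = (270754 + 1/3370274) + ((54 + (⅓)*(-248)) - 1*(-1136108)) = 912515166597/3370274 + ((54 - 248/3) + 1136108) = 912515166597/3370274 + (-86/3 + 1136108) = 912515166597/3370274 + 3408238/3 = 14224241417003/10110822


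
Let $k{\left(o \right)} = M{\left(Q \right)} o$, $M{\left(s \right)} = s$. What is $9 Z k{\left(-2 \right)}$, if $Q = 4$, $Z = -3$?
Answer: $216$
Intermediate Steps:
$k{\left(o \right)} = 4 o$
$9 Z k{\left(-2 \right)} = 9 \left(-3\right) 4 \left(-2\right) = \left(-27\right) \left(-8\right) = 216$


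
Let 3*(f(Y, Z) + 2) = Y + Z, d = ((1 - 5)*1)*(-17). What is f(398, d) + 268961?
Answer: 807343/3 ≈ 2.6911e+5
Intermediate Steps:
d = 68 (d = -4*1*(-17) = -4*(-17) = 68)
f(Y, Z) = -2 + Y/3 + Z/3 (f(Y, Z) = -2 + (Y + Z)/3 = -2 + (Y/3 + Z/3) = -2 + Y/3 + Z/3)
f(398, d) + 268961 = (-2 + (⅓)*398 + (⅓)*68) + 268961 = (-2 + 398/3 + 68/3) + 268961 = 460/3 + 268961 = 807343/3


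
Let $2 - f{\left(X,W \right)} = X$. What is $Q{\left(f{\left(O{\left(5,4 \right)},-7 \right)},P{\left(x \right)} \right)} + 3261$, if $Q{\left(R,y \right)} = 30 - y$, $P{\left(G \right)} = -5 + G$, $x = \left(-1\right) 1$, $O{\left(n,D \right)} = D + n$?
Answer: $3297$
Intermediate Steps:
$x = -1$
$f{\left(X,W \right)} = 2 - X$
$Q{\left(f{\left(O{\left(5,4 \right)},-7 \right)},P{\left(x \right)} \right)} + 3261 = \left(30 - \left(-5 - 1\right)\right) + 3261 = \left(30 - -6\right) + 3261 = \left(30 + 6\right) + 3261 = 36 + 3261 = 3297$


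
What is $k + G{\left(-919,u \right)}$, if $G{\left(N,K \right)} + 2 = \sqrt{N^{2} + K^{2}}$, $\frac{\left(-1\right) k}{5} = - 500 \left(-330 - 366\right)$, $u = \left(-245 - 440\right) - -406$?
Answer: $-1740002 + 13 \sqrt{5458} \approx -1.739 \cdot 10^{6}$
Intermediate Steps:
$u = -279$ ($u = -685 + 406 = -279$)
$k = -1740000$ ($k = - 5 \left(- 500 \left(-330 - 366\right)\right) = - 5 \left(\left(-500\right) \left(-696\right)\right) = \left(-5\right) 348000 = -1740000$)
$G{\left(N,K \right)} = -2 + \sqrt{K^{2} + N^{2}}$ ($G{\left(N,K \right)} = -2 + \sqrt{N^{2} + K^{2}} = -2 + \sqrt{K^{2} + N^{2}}$)
$k + G{\left(-919,u \right)} = -1740000 - \left(2 - \sqrt{\left(-279\right)^{2} + \left(-919\right)^{2}}\right) = -1740000 - \left(2 - \sqrt{77841 + 844561}\right) = -1740000 - \left(2 - \sqrt{922402}\right) = -1740000 - \left(2 - 13 \sqrt{5458}\right) = -1740002 + 13 \sqrt{5458}$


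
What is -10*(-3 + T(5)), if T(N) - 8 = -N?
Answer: 0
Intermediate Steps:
T(N) = 8 - N
-10*(-3 + T(5)) = -10*(-3 + (8 - 1*5)) = -10*(-3 + (8 - 5)) = -10*(-3 + 3) = -10*0 = 0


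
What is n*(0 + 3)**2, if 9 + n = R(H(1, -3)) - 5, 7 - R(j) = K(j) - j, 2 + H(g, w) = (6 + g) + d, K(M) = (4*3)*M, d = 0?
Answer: -558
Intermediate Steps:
K(M) = 12*M
H(g, w) = 4 + g (H(g, w) = -2 + ((6 + g) + 0) = -2 + (6 + g) = 4 + g)
R(j) = 7 - 11*j (R(j) = 7 - (12*j - j) = 7 - 11*j)
n = -62 (n = -9 + ((7 - 11*(4 + 1)) - 5) = -9 + ((7 - 11*5) - 5) = -9 + ((7 - 55) - 5) = -9 + (-48 - 5) = -9 - 53 = -62)
n*(0 + 3)**2 = -62*(0 + 3)**2 = -62*3**2 = -62*9 = -558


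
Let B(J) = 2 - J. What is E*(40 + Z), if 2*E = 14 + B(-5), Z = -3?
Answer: 777/2 ≈ 388.50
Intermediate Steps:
E = 21/2 (E = (14 + (2 - 1*(-5)))/2 = (14 + (2 + 5))/2 = (14 + 7)/2 = (½)*21 = 21/2 ≈ 10.500)
E*(40 + Z) = 21*(40 - 3)/2 = (21/2)*37 = 777/2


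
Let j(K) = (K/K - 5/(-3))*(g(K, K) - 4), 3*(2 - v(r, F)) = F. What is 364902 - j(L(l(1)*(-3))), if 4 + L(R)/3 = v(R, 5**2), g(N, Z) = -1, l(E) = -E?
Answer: 1094746/3 ≈ 3.6492e+5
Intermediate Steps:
v(r, F) = 2 - F/3
L(R) = -31 (L(R) = -12 + 3*(2 - 1/3*5**2) = -12 + 3*(2 - 1/3*25) = -12 + 3*(2 - 25/3) = -12 + 3*(-19/3) = -12 - 19 = -31)
j(K) = -40/3 (j(K) = (K/K - 5/(-3))*(-1 - 4) = (1 - 5*(-1/3))*(-5) = (1 + 5/3)*(-5) = (8/3)*(-5) = -40/3)
364902 - j(L(l(1)*(-3))) = 364902 - 1*(-40/3) = 364902 + 40/3 = 1094746/3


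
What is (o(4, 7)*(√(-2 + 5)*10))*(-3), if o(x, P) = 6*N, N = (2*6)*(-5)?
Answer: 10800*√3 ≈ 18706.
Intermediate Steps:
N = -60 (N = 12*(-5) = -60)
o(x, P) = -360 (o(x, P) = 6*(-60) = -360)
(o(4, 7)*(√(-2 + 5)*10))*(-3) = -360*√(-2 + 5)*10*(-3) = -360*√3*10*(-3) = -3600*√3*(-3) = 10800*√3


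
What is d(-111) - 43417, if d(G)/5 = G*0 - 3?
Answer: -43432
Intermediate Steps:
d(G) = -15 (d(G) = 5*(G*0 - 3) = 5*(0 - 3) = 5*(-3) = -15)
d(-111) - 43417 = -15 - 43417 = -43432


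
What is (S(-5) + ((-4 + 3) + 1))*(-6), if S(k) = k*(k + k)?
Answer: -300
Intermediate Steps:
S(k) = 2*k**2 (S(k) = k*(2*k) = 2*k**2)
(S(-5) + ((-4 + 3) + 1))*(-6) = (2*(-5)**2 + ((-4 + 3) + 1))*(-6) = (2*25 + (-1 + 1))*(-6) = (50 + 0)*(-6) = 50*(-6) = -300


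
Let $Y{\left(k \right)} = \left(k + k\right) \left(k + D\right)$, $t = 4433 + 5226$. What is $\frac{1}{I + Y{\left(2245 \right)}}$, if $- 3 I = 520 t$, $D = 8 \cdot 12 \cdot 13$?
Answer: $\frac{3}{42028030} \approx 7.1381 \cdot 10^{-8}$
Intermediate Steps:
$t = 9659$
$D = 1248$ ($D = 96 \cdot 13 = 1248$)
$Y{\left(k \right)} = 2 k \left(1248 + k\right)$ ($Y{\left(k \right)} = \left(k + k\right) \left(k + 1248\right) = 2 k \left(1248 + k\right)$)
$I = - \frac{5022680}{3}$ ($I = - \frac{520 \cdot 9659}{3} = \left(- \frac{1}{3}\right) 5022680 = - \frac{5022680}{3} \approx -1.6742 \cdot 10^{6}$)
$\frac{1}{I + Y{\left(2245 \right)}} = \frac{1}{- \frac{5022680}{3} + 2 \cdot 2245 \left(1248 + 2245\right)} = \frac{1}{- \frac{5022680}{3} + 2 \cdot 2245 \cdot 3493} = \frac{1}{- \frac{5022680}{3} + 15683570} = \frac{1}{\frac{42028030}{3}} = \frac{3}{42028030}$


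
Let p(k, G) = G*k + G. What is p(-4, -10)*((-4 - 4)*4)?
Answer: -960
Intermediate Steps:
p(k, G) = G + G*k
p(-4, -10)*((-4 - 4)*4) = (-10*(1 - 4))*((-4 - 4)*4) = (-10*(-3))*(-8*4) = 30*(-32) = -960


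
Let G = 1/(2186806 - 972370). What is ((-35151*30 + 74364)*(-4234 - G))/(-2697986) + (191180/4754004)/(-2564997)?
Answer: -2560709323276358673456242645/1664751776690474931179052 ≈ -1538.2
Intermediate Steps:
G = 1/1214436 ≈ 8.2343e-7
((-35151*30 + 74364)*(-4234 - G))/(-2697986) + (191180/4754004)/(-2564997) = ((-35151*30 + 74364)*(-4234 - 1*1/1214436))/(-2697986) + (191180/4754004)/(-2564997) = ((-1054530 + 74364)*(-4234 - 1/1214436))*(-1/2697986) + (191180*(1/4754004))*(-1/2564997) = -980166*(-5141922025/1214436)*(-1/2697986) + (47795/1188501)*(-1/2564997) = (839989523926025/202406)*(-1/2697986) - 47795/3048501499497 = -839989523926025/546088554316 - 47795/3048501499497 = -2560709323276358673456242645/1664751776690474931179052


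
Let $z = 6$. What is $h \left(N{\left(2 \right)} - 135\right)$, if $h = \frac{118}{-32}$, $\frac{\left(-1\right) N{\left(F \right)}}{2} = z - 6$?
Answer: $\frac{7965}{16} \approx 497.81$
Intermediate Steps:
$N{\left(F \right)} = 0$ ($N{\left(F \right)} = - 2 \left(6 - 6\right) = \left(-2\right) 0 = 0$)
$h = - \frac{59}{16}$ ($h = 118 \left(- \frac{1}{32}\right) = - \frac{59}{16} \approx -3.6875$)
$h \left(N{\left(2 \right)} - 135\right) = - \frac{59 \left(0 - 135\right)}{16} = \left(- \frac{59}{16}\right) \left(-135\right) = \frac{7965}{16}$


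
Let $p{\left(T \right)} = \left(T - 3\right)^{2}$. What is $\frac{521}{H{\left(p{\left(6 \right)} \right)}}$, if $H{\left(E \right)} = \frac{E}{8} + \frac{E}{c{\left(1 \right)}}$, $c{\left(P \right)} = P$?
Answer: $\frac{4168}{81} \approx 51.457$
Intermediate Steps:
$p{\left(T \right)} = \left(-3 + T\right)^{2}$
$H{\left(E \right)} = \frac{9 E}{8}$ ($H{\left(E \right)} = \frac{E}{8} + \frac{E}{1} = E \frac{1}{8} + E 1 = \frac{E}{8} + E = \frac{9 E}{8}$)
$\frac{521}{H{\left(p{\left(6 \right)} \right)}} = \frac{521}{\frac{9}{8} \left(-3 + 6\right)^{2}} = \frac{521}{\frac{9}{8} \cdot 3^{2}} = \frac{521}{\frac{9}{8} \cdot 9} = \frac{521}{\frac{81}{8}} = 521 \cdot \frac{8}{81} = \frac{4168}{81}$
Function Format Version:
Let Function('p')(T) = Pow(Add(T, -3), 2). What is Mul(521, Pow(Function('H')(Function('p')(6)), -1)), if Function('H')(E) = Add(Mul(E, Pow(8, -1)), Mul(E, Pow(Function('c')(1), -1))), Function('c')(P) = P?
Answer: Rational(4168, 81) ≈ 51.457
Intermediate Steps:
Function('p')(T) = Pow(Add(-3, T), 2)
Function('H')(E) = Mul(Rational(9, 8), E) (Function('H')(E) = Add(Mul(E, Pow(8, -1)), Mul(E, Pow(1, -1))) = Add(Mul(E, Rational(1, 8)), Mul(E, 1)) = Add(Mul(Rational(1, 8), E), E) = Mul(Rational(9, 8), E))
Mul(521, Pow(Function('H')(Function('p')(6)), -1)) = Mul(521, Pow(Mul(Rational(9, 8), Pow(Add(-3, 6), 2)), -1)) = Mul(521, Pow(Mul(Rational(9, 8), Pow(3, 2)), -1)) = Mul(521, Pow(Mul(Rational(9, 8), 9), -1)) = Mul(521, Pow(Rational(81, 8), -1)) = Mul(521, Rational(8, 81)) = Rational(4168, 81)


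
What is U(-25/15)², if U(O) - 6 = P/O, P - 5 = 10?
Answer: 9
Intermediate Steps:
P = 15 (P = 5 + 10 = 15)
U(O) = 6 + 15/O
U(-25/15)² = (6 + 15/((-25/15)))² = (6 + 15/((-25*1/15)))² = (6 + 15/(-5/3))² = (6 + 15*(-⅗))² = (6 - 9)² = (-3)² = 9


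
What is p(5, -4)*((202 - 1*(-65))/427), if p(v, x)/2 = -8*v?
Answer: -21360/427 ≈ -50.023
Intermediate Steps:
p(v, x) = -16*v (p(v, x) = 2*(-8*v) = -16*v)
p(5, -4)*((202 - 1*(-65))/427) = (-16*5)*((202 - 1*(-65))/427) = -80*(202 + 65)/427 = -21360/427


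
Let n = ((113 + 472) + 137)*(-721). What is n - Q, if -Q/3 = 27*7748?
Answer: 107026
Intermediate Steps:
Q = -627588 (Q = -81*7748 = -3*209196 = -627588)
n = -520562 (n = (585 + 137)*(-721) = 722*(-721) = -520562)
n - Q = -520562 - 1*(-627588) = -520562 + 627588 = 107026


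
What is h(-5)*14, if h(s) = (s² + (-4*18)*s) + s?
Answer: 5320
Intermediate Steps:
h(s) = s² - 71*s (h(s) = (s² - 72*s) + s = s² - 71*s)
h(-5)*14 = -5*(-71 - 5)*14 = -5*(-76)*14 = 380*14 = 5320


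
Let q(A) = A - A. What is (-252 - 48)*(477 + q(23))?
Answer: -143100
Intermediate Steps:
q(A) = 0
(-252 - 48)*(477 + q(23)) = (-252 - 48)*(477 + 0) = -300*477 = -143100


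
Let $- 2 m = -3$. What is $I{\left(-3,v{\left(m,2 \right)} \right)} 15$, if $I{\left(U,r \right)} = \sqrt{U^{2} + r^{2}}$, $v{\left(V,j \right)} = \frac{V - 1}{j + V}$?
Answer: $\frac{15 \sqrt{442}}{7} \approx 45.051$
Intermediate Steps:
$m = \frac{3}{2}$ ($m = \left(- \frac{1}{2}\right) \left(-3\right) = \frac{3}{2} \approx 1.5$)
$v{\left(V,j \right)} = \frac{-1 + V}{V + j}$
$I{\left(-3,v{\left(m,2 \right)} \right)} 15 = \sqrt{\left(-3\right)^{2} + \left(\frac{-1 + \frac{3}{2}}{\frac{3}{2} + 2}\right)^{2}} \cdot 15 = \sqrt{9 + \left(\frac{1}{\frac{7}{2}} \cdot \frac{1}{2}\right)^{2}} \cdot 15 = \sqrt{9 + \left(\frac{2}{7} \cdot \frac{1}{2}\right)^{2}} \cdot 15 = \sqrt{9 + \left(\frac{1}{7}\right)^{2}} \cdot 15 = \sqrt{9 + \frac{1}{49}} \cdot 15 = \sqrt{\frac{442}{49}} \cdot 15 = \frac{\sqrt{442}}{7} \cdot 15 = \frac{15 \sqrt{442}}{7}$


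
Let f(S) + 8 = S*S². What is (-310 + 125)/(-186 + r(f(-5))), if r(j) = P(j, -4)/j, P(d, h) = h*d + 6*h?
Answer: 24605/25246 ≈ 0.97461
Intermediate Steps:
P(d, h) = 6*h + d*h (P(d, h) = d*h + 6*h = 6*h + d*h)
f(S) = -8 + S³ (f(S) = -8 + S*S² = -8 + S³)
r(j) = (-24 - 4*j)/j (r(j) = (-4*(6 + j))/j = (-24 - 4*j)/j)
(-310 + 125)/(-186 + r(f(-5))) = (-310 + 125)/(-186 + (-4 - 24/(-8 + (-5)³))) = -185/(-186 + (-4 - 24/(-8 - 125))) = -185/(-186 + (-4 - 24/(-133))) = -185/(-186 + (-4 - 24*(-1/133))) = -185/(-186 + (-4 + 24/133)) = -185/(-186 - 508/133) = -185/(-25246/133) = -185*(-133/25246) = 24605/25246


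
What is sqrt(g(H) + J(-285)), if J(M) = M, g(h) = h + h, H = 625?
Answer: sqrt(965) ≈ 31.064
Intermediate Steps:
g(h) = 2*h
sqrt(g(H) + J(-285)) = sqrt(2*625 - 285) = sqrt(1250 - 285) = sqrt(965)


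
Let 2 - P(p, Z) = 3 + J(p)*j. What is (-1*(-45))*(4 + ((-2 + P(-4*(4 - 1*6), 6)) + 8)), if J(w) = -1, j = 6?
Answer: 675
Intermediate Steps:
P(p, Z) = 5 (P(p, Z) = 2 - (3 - 1*6) = 2 - (3 - 6) = 2 - 1*(-3) = 2 + 3 = 5)
(-1*(-45))*(4 + ((-2 + P(-4*(4 - 1*6), 6)) + 8)) = (-1*(-45))*(4 + ((-2 + 5) + 8)) = 45*(4 + (3 + 8)) = 45*(4 + 11) = 45*15 = 675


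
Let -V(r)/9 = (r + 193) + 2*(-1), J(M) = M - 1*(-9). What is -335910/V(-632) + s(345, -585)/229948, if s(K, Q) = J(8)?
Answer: -25747255069/304221204 ≈ -84.633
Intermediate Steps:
J(M) = 9 + M (J(M) = M + 9 = 9 + M)
s(K, Q) = 17 (s(K, Q) = 9 + 8 = 17)
V(r) = -1719 - 9*r (V(r) = -9*((r + 193) + 2*(-1)) = -9*((193 + r) - 2) = -9*(191 + r) = -1719 - 9*r)
-335910/V(-632) + s(345, -585)/229948 = -335910/(-1719 - 9*(-632)) + 17/229948 = -335910/(-1719 + 5688) + 17*(1/229948) = -335910/3969 + 17/229948 = -335910*1/3969 + 17/229948 = -111970/1323 + 17/229948 = -25747255069/304221204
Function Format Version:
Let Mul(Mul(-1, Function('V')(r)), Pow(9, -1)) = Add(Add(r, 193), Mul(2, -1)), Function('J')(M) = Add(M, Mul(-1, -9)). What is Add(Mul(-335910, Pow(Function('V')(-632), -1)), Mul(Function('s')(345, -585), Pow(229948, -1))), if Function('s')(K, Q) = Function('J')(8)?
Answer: Rational(-25747255069, 304221204) ≈ -84.633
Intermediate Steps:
Function('J')(M) = Add(9, M) (Function('J')(M) = Add(M, 9) = Add(9, M))
Function('s')(K, Q) = 17 (Function('s')(K, Q) = Add(9, 8) = 17)
Function('V')(r) = Add(-1719, Mul(-9, r)) (Function('V')(r) = Mul(-9, Add(Add(r, 193), Mul(2, -1))) = Mul(-9, Add(Add(193, r), -2)) = Mul(-9, Add(191, r)) = Add(-1719, Mul(-9, r)))
Add(Mul(-335910, Pow(Function('V')(-632), -1)), Mul(Function('s')(345, -585), Pow(229948, -1))) = Add(Mul(-335910, Pow(Add(-1719, Mul(-9, -632)), -1)), Mul(17, Pow(229948, -1))) = Add(Mul(-335910, Pow(Add(-1719, 5688), -1)), Mul(17, Rational(1, 229948))) = Add(Mul(-335910, Pow(3969, -1)), Rational(17, 229948)) = Add(Mul(-335910, Rational(1, 3969)), Rational(17, 229948)) = Add(Rational(-111970, 1323), Rational(17, 229948)) = Rational(-25747255069, 304221204)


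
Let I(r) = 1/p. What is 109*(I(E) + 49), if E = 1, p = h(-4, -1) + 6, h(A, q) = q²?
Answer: 37496/7 ≈ 5356.6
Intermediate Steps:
p = 7 (p = (-1)² + 6 = 1 + 6 = 7)
I(r) = ⅐ (I(r) = 1/7 = ⅐)
109*(I(E) + 49) = 109*(⅐ + 49) = 109*(344/7) = 37496/7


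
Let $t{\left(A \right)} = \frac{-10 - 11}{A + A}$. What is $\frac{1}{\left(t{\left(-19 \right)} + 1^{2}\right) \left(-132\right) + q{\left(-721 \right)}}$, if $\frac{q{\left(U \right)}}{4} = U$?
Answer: $- \frac{19}{58690} \approx -0.00032373$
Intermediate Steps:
$t{\left(A \right)} = - \frac{21}{2 A}$
$q{\left(U \right)} = 4 U$
$\frac{1}{\left(t{\left(-19 \right)} + 1^{2}\right) \left(-132\right) + q{\left(-721 \right)}} = \frac{1}{\left(- \frac{21}{2 \left(-19\right)} + 1^{2}\right) \left(-132\right) + 4 \left(-721\right)} = \frac{1}{\left(\left(- \frac{21}{2}\right) \left(- \frac{1}{19}\right) + 1\right) \left(-132\right) - 2884} = \frac{1}{\left(\frac{21}{38} + 1\right) \left(-132\right) - 2884} = \frac{1}{\frac{59}{38} \left(-132\right) - 2884} = \frac{1}{- \frac{3894}{19} - 2884} = \frac{1}{- \frac{58690}{19}} = - \frac{19}{58690}$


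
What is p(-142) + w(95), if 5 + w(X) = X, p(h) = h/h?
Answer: 91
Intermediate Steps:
p(h) = 1
w(X) = -5 + X
p(-142) + w(95) = 1 + (-5 + 95) = 1 + 90 = 91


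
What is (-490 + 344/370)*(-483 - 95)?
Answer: 52296284/185 ≈ 2.8268e+5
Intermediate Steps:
(-490 + 344/370)*(-483 - 95) = (-490 + 344*(1/370))*(-578) = (-490 + 172/185)*(-578) = -90478/185*(-578) = 52296284/185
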